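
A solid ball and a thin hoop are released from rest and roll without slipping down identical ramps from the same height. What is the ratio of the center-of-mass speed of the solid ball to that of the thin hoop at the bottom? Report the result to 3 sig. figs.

Each satisfies Mgh = ½(1+k)Mv² with k = I/(MR²), so v ∝ 1/√(1+k).
For the solid ball k = 0.4; for the thin hoop k = 1.
v₁/v₂ = √((1+k₂)/(1+k₁)) = √(2/1.4) ≈ 1.20.

v_ratio ≈ 1.20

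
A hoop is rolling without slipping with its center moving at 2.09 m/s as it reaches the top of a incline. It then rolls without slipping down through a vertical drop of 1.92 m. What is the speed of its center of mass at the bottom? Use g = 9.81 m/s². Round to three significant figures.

For this body I = MR², i.e. k = I/(MR²) = 1.
Rolling without slipping gives ω = v/R, so the total kinetic energy is ½Mv² + ½Iω² = ½(1+k)Mv² = Mv².
Energy conservation: Mv₀² + Mgh = Mv², so v² = v₀² + 2gh/(1+k).
v = √(2.09² + 2×9.81×1.92/2) = √23.2 ≈ 4.82 m/s.

v ≈ 4.82 m/s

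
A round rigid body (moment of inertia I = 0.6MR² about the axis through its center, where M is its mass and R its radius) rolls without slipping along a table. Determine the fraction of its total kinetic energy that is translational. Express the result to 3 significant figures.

fraction ≈ 0.625

The moment of inertia is 0.6MR², giving k ≡ I/(MR²) = 0.6.
Since ω = v/R, the translational part is ½Mv² and the rotational part is ½I(v/R)² = ½kMv²; the total is ½(1+k)Mv².
The translational fraction is therefore 1/(1+k) = 1/1.6 ≈ 0.625.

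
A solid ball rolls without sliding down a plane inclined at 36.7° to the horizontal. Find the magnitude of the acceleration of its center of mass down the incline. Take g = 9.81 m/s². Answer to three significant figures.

For this body I = (2/5)MR², i.e. k = I/(MR²) = 0.4.
Along the incline Mg sinθ − f = Ma, and torque about the center fR = Iα = kMR²(a/R) gives f = kMa.
Eliminating f: Mg sinθ = (1+k)Ma, so a = g sinθ/(1+k) = 9.81 × sin36.7° / 1.4 ≈ 4.19 m/s².

a ≈ 4.19 m/s²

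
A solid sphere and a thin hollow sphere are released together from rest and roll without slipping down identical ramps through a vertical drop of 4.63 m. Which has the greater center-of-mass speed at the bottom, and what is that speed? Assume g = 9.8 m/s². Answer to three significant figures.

For rolling without slipping, Mgh = ½(1+k)Mv² where k = I/(MR²), so v = √(2gh/(1+k)).
Solid sphere: k = 0.4, giving v = √(2×9.8×4.63/1.4) = 8.051 m/s.
Thin hollow sphere: k = 2/3, giving v = √(2×9.8×4.63/1.667) = 7.379 m/s.
The smaller k wins: the solid sphere, at ≈ 8.05 m/s.

the solid sphere, at v ≈ 8.05 m/s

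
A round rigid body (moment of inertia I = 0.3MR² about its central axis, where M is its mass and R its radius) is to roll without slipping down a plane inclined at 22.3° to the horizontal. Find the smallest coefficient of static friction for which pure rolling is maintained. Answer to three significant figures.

μ_min ≈ 0.0946

Here I = 0.3MR², so the shape factor k = I/(MR²) = 0.3.
Translational: Mg sinθ − f = Ma. Rotational about the CM: fR = Iα = kMRa, so f = kMa.
These give a = g sinθ/(1+k) and the required friction f = kMg sinθ/(1+k).
With N = Mg cosθ, the no-slip condition f ≤ μN gives μ_min = f/N = k tanθ/(1+k).
μ_min = 0.3 × tan22.3° / 1.3 ≈ 0.0946.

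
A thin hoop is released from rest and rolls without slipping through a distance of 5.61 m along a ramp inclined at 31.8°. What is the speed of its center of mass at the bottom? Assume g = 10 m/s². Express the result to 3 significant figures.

The moment of inertia is MR², giving k ≡ I/(MR²) = 1.
Since it rolls without slipping, ω = v/R and KE = ½Mv² + ½Iω² = ½(1+k)Mv² = Mv².
The vertical drop is h = L sinθ = 5.61 × sin31.8° = 2.956 m.
Setting Mgh = Mv² gives v = √(2gh/(1+k)) = √(2·10·2.956/2) ≈ 5.44 m/s.

v ≈ 5.44 m/s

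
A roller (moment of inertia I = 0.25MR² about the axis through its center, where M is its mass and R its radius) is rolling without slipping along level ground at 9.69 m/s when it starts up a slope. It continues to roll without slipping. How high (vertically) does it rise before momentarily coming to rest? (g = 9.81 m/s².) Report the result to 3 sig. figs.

h ≈ 5.98 m

With I = 0.25MR², the ratio k = I/(MR²) is 0.25.
Rolling without slipping gives ω = v/R, so the total kinetic energy is ½Mv² + ½Iω² = ½(1+k)Mv² = (5/8)Mv².
At the top the kinetic energy is zero, so (5/8)Mv₀² = Mgh.
Thus h = (1+k)v₀²/(2g) = 1.25 × 9.69² / (2 × 9.81) ≈ 5.98 m.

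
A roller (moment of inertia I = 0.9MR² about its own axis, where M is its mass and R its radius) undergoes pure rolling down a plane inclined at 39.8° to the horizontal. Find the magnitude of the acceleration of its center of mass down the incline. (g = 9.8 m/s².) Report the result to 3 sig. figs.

a ≈ 3.30 m/s²

With I = 0.9MR², the ratio k = I/(MR²) is 0.9.
Along the incline Mg sinθ − f = Ma, and torque about the center fR = Iα = kMR²(a/R) gives f = kMa.
Eliminating f: Mg sinθ = (1+k)Ma, so a = g sinθ/(1+k) = 9.8 × sin39.8° / 1.9 ≈ 3.30 m/s².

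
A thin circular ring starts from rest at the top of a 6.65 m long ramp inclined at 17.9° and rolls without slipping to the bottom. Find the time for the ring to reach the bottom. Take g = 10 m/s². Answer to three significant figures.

t ≈ 2.94 s

With I = MR², the ratio k = I/(MR²) is 1.
Translational: Mg sinθ − f = Ma. Rotational about the CM: fR = Iα = kMRa, so f = kMa.
Hence a = g sinθ/(1+k) = 10×sin17.9°/2 = 1.537 m/s².
With constant a from rest, t = √(2L/a) = √(2·6.65/1.537) ≈ 2.94 s.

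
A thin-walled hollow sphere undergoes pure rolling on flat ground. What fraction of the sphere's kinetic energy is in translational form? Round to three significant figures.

fraction ≈ 0.600

The moment of inertia is (2/3)MR², giving k ≡ I/(MR²) = 2/3.
Since ω = v/R, the translational part is ½Mv² and the rotational part is ½I(v/R)² = ½kMv²; the total is ½(1+k)Mv².
The translational fraction is therefore 1/(1+k) = 1/1.667 ≈ 0.600.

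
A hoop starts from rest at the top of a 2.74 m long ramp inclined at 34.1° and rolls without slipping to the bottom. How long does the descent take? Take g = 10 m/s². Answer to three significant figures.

The moment of inertia is MR², giving k ≡ I/(MR²) = 1.
Translational: Mg sinθ − f = Ma. Rotational about the CM: fR = Iα = kMRa, so f = kMa.
Hence a = g sinθ/(1+k) = 10×sin34.1°/2 = 2.803 m/s².
Starting from rest, L = ½at², so t = √(2L/a) = √(2×2.74/2.803) ≈ 1.40 s.

t ≈ 1.40 s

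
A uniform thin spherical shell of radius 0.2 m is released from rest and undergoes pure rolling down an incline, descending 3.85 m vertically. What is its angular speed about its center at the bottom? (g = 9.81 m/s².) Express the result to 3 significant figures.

With I = (2/3)MR², the ratio k = I/(MR²) is 2/3.
Pure rolling means v = ωR; then KE = ½Mv² + ½I(v/R)² = ½(1+k)Mv² = (5/6)Mv².
Energy conservation Mgh = ½(1+k)Mv² gives v = √(2gh/(1+k)) = √(2 × 9.81 × 3.85 / 1.667) = 6.732 m/s.
Then ω = v/R = 6.732 / 0.2 ≈ 33.7 rad/s.

ω ≈ 33.7 rad/s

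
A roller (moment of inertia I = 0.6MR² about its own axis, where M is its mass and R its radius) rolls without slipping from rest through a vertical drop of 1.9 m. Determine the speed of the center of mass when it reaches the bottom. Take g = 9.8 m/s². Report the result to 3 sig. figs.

With I = 0.6MR², the ratio k = I/(MR²) is 0.6.
Since it rolls without slipping, ω = v/R and KE = ½Mv² + ½Iω² = ½(1+k)Mv² = (4/5)Mv².
Setting Mgh = (4/5)Mv² gives v = √(2gh/(1+k)) = √(2·9.8·1.9/1.6) ≈ 4.82 m/s.

v ≈ 4.82 m/s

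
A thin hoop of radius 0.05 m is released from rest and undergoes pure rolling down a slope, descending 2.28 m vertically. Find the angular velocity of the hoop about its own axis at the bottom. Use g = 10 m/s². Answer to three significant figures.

Here I = MR², so the shape factor k = I/(MR²) = 1.
Since it rolls without slipping, ω = v/R and KE = ½Mv² + ½Iω² = ½(1+k)Mv² = Mv².
Energy conservation Mgh = ½(1+k)Mv² gives v = √(2gh/(1+k)) = √(2 × 10 × 2.28 / 2) = 4.775 m/s.
Then ω = v/R = 4.775 / 0.05 ≈ 95.5 rad/s.

ω ≈ 95.5 rad/s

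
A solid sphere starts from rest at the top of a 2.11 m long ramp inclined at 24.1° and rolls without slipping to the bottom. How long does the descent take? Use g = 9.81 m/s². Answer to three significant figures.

t ≈ 1.21 s

For this body I = (2/5)MR², i.e. k = I/(MR²) = 0.4.
Translational: Mg sinθ − f = Ma. Rotational about the CM: fR = Iα = kMRa, so f = kMa.
Hence a = g sinθ/(1+k) = 9.81×sin24.1°/1.4 = 2.861 m/s².
Starting from rest, L = ½at², so t = √(2L/a) = √(2×2.11/2.861) ≈ 1.21 s.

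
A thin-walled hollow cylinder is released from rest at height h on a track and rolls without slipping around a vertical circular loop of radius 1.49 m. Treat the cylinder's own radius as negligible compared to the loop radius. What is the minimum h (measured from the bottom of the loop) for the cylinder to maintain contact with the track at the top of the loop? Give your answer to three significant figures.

h_min ≈ 4.47 m

With I = MR², the ratio k = I/(MR²) is 1.
At the top, contact is just lost when gravity alone supplies the centripetal force: Mg = Mv_top²/r, i.e. v_top² = gr.
With ω = v/R, the kinetic energy at speed v is ½(1+k)Mv² = Mv².
Energy conservation from release (height h) to the top (height 2r): Mgh = Mg(2r) + M·gr.
Thus h_min = 2r + (1+k)r/2 = r(2 + 2/2) = 1.49 × 3 ≈ 4.47 m.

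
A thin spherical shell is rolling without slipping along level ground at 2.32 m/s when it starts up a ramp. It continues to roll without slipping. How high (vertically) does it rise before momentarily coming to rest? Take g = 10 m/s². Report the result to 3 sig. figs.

h ≈ 0.449 m

Here I = (2/3)MR², so the shape factor k = I/(MR²) = 2/3.
Rolling without slipping gives ω = v/R, so the total kinetic energy is ½Mv² + ½Iω² = ½(1+k)Mv² = (5/6)Mv².
At the top the kinetic energy is zero, so (5/6)Mv₀² = Mgh.
Thus h = (1+k)v₀²/(2g) = 1.667 × 2.32² / (2 × 10) ≈ 0.449 m.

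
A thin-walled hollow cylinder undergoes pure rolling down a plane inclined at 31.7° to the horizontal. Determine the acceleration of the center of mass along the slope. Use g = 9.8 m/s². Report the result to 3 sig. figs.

a ≈ 2.57 m/s²

Here I = MR², so the shape factor k = I/(MR²) = 1.
Along the incline Mg sinθ − f = Ma, and torque about the center fR = Iα = kMR²(a/R) gives f = kMa.
Eliminating f: Mg sinθ = (1+k)Ma, so a = g sinθ/(1+k) = 9.8 × sin31.7° / 2 ≈ 2.57 m/s².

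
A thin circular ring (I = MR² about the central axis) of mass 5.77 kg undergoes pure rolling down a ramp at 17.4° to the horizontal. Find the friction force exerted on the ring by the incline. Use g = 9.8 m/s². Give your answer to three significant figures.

f ≈ 8.45 N

Here I = MR², so the shape factor k = I/(MR²) = 1.
Translational: Mg sinθ − f = Ma. Rotational about the CM: fR = Iα = kMRa, so f = kMa.
Combining, a = g sinθ/(1+k) and f = kMa = kMg sinθ/(1+k).
f = 1 × 5.77 × 9.8 × sin17.4° / 2 ≈ 8.45 N.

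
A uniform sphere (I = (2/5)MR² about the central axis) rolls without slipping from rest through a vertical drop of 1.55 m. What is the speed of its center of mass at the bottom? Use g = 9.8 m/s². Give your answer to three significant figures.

v ≈ 4.66 m/s

The moment of inertia is (2/5)MR², giving k ≡ I/(MR²) = 0.4.
Rolling without slipping gives ω = v/R, so the total kinetic energy is ½Mv² + ½Iω² = ½(1+k)Mv² = (7/10)Mv².
Energy conservation: Mgh = (7/10)Mv², so v = √(2gh/(1+k)) = √(2 × 9.8 × 1.55 / 1.4) ≈ 4.66 m/s.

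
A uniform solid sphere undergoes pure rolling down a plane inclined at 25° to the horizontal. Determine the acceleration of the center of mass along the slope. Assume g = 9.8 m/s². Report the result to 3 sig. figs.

a ≈ 2.96 m/s²

The moment of inertia is (2/5)MR², giving k ≡ I/(MR²) = 0.4.
Newton's second law down the slope: Mg sinθ − f = Ma. The torque equation fR = Iα (with α = a/R) gives f = kMa.
Eliminating f: Mg sinθ = (1+k)Ma, so a = g sinθ/(1+k) = 9.8 × sin25° / 1.4 ≈ 2.96 m/s².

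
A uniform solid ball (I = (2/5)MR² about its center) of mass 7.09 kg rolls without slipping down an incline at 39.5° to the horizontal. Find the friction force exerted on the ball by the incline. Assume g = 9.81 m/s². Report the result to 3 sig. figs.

f ≈ 12.6 N

With I = (2/5)MR², the ratio k = I/(MR²) is 0.4.
Along the incline Mg sinθ − f = Ma, and torque about the center fR = Iα = kMR²(a/R) gives f = kMa.
Combining, a = g sinθ/(1+k) and f = kMa = kMg sinθ/(1+k).
f = 0.4 × 7.09 × 9.81 × sin39.5° / 1.4 ≈ 12.6 N.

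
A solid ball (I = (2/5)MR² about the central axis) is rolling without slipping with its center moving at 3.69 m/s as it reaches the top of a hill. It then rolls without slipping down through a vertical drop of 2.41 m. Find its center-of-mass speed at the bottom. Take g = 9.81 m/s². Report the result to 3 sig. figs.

The moment of inertia is (2/5)MR², giving k ≡ I/(MR²) = 0.4.
Since it rolls without slipping, ω = v/R and KE = ½Mv² + ½Iω² = ½(1+k)Mv² = (7/10)Mv².
Energy conservation: (7/10)Mv₀² + Mgh = (7/10)Mv², so v² = v₀² + 2gh/(1+k).
v = √(3.69² + 2×9.81×2.41/1.4) = √47.39 ≈ 6.88 m/s.

v ≈ 6.88 m/s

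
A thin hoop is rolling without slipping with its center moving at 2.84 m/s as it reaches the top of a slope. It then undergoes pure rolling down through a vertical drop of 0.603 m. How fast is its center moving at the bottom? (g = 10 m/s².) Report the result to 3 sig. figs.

v ≈ 3.75 m/s

Here I = MR², so the shape factor k = I/(MR²) = 1.
Rolling without slipping gives ω = v/R, so the total kinetic energy is ½Mv² + ½Iω² = ½(1+k)Mv² = Mv².
Conserving energy between top and bottom: Mv² = Mv₀² + Mgh, hence v² = v₀² + 2gh/(1+k).
v = √(2.84² + 2×10×0.603/2) = √14.1 ≈ 3.75 m/s.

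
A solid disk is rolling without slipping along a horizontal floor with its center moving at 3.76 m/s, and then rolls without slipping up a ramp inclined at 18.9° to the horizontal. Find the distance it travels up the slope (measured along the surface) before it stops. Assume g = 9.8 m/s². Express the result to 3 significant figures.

d ≈ 3.34 m

With I = (1/2)MR², the ratio k = I/(MR²) is 0.5.
The rolling condition ω = v/R makes the rotational term ½I(v/R)² = ½kMv², so KE_total = ½(1+k)Mv² = (3/4)Mv².
Setting this equal to Mgh gives the vertical rise h = (1+k)v₀²/(2g) = 1.5×3.76²/(2×9.8) = 1.082 m.
Along the incline, d = h/sinθ = 1.082/sin18.9° ≈ 3.34 m.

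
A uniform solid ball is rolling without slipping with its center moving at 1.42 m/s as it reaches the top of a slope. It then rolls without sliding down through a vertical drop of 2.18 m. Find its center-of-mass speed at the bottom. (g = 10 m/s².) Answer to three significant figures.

With I = (2/5)MR², the ratio k = I/(MR²) is 0.4.
The rolling condition ω = v/R makes the rotational term ½I(v/R)² = ½kMv², so KE_total = ½(1+k)Mv² = (7/10)Mv².
Energy conservation: (7/10)Mv₀² + Mgh = (7/10)Mv², so v² = v₀² + 2gh/(1+k).
v = √(1.42² + 2×10×2.18/1.4) = √33.16 ≈ 5.76 m/s.

v ≈ 5.76 m/s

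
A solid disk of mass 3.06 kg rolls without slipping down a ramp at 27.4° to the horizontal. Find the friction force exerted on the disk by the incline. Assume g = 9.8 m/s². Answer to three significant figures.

f ≈ 4.60 N

Here I = (1/2)MR², so the shape factor k = I/(MR²) = 0.5.
Along the incline Mg sinθ − f = Ma, and torque about the center fR = Iα = kMR²(a/R) gives f = kMa.
Combining, a = g sinθ/(1+k) and f = kMa = kMg sinθ/(1+k).
f = 0.5 × 3.06 × 9.8 × sin27.4° / 1.5 ≈ 4.60 N.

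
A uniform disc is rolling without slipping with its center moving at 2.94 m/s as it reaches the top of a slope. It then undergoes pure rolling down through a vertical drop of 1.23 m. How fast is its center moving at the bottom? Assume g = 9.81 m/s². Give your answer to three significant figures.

v ≈ 4.97 m/s

For this body I = (1/2)MR², i.e. k = I/(MR²) = 0.5.
Since it rolls without slipping, ω = v/R and KE = ½Mv² + ½Iω² = ½(1+k)Mv² = (3/4)Mv².
Energy conservation: (3/4)Mv₀² + Mgh = (3/4)Mv², so v² = v₀² + 2gh/(1+k).
v = √(2.94² + 2×9.81×1.23/1.5) = √24.73 ≈ 4.97 m/s.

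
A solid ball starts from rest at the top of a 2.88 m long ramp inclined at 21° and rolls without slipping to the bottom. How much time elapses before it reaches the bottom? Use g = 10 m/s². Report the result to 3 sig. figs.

Here I = (2/5)MR², so the shape factor k = I/(MR²) = 0.4.
Translational: Mg sinθ − f = Ma. Rotational about the CM: fR = Iα = kMRa, so f = kMa.
Hence a = g sinθ/(1+k) = 10×sin21°/1.4 = 2.56 m/s².
With constant a from rest, t = √(2L/a) = √(2·2.88/2.56) ≈ 1.50 s.

t ≈ 1.50 s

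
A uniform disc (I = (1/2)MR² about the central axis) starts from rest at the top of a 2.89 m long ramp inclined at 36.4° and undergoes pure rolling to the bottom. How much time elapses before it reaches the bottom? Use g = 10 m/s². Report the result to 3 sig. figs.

With I = (1/2)MR², the ratio k = I/(MR²) is 0.5.
Translational: Mg sinθ − f = Ma. Rotational about the CM: fR = Iα = kMRa, so f = kMa.
Hence a = g sinθ/(1+k) = 10×sin36.4°/1.5 = 3.956 m/s².
Starting from rest, L = ½at², so t = √(2L/a) = √(2×2.89/3.956) ≈ 1.21 s.

t ≈ 1.21 s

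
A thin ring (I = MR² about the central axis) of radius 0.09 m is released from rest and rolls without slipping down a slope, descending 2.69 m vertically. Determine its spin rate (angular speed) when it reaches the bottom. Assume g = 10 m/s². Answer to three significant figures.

ω ≈ 57.6 rad/s

For this body I = MR², i.e. k = I/(MR²) = 1.
Since it rolls without slipping, ω = v/R and KE = ½Mv² + ½Iω² = ½(1+k)Mv² = Mv².
Energy conservation Mgh = ½(1+k)Mv² gives v = √(2gh/(1+k)) = √(2 × 10 × 2.69 / 2) = 5.187 m/s.
Then ω = v/R = 5.187 / 0.09 ≈ 57.6 rad/s.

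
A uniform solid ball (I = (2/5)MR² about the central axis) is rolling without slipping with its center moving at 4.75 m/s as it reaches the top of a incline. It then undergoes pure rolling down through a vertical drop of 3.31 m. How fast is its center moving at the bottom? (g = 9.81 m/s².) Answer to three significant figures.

Here I = (2/5)MR², so the shape factor k = I/(MR²) = 0.4.
Since it rolls without slipping, ω = v/R and KE = ½Mv² + ½Iω² = ½(1+k)Mv² = (7/10)Mv².
Conserving energy between top and bottom: (7/10)Mv² = (7/10)Mv₀² + Mgh, hence v² = v₀² + 2gh/(1+k).
v = √(4.75² + 2×9.81×3.31/1.4) = √68.95 ≈ 8.30 m/s.

v ≈ 8.30 m/s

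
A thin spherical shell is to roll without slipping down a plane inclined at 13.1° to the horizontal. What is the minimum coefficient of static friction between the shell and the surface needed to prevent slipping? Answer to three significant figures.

μ_min ≈ 0.0931

With I = (2/3)MR², the ratio k = I/(MR²) is 2/3.
Along the incline Mg sinθ − f = Ma, and torque about the center fR = Iα = kMR²(a/R) gives f = kMa.
These give a = g sinθ/(1+k) and the required friction f = kMg sinθ/(1+k).
The normal force is N = Mg cosθ, so μ_min = f/N = k tanθ/(1+k).
μ_min = (2/3) × tan13.1° / 1.667 ≈ 0.0931.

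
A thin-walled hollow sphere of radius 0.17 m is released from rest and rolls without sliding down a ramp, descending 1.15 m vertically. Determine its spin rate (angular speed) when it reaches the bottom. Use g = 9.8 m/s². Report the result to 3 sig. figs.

ω ≈ 21.6 rad/s

With I = (2/3)MR², the ratio k = I/(MR²) is 2/3.
The rolling condition ω = v/R makes the rotational term ½I(v/R)² = ½kMv², so KE_total = ½(1+k)Mv² = (5/6)Mv².
Energy conservation Mgh = ½(1+k)Mv² gives v = √(2gh/(1+k)) = √(2 × 9.8 × 1.15 / 1.667) = 3.677 m/s.
The angular speed follows from ω = v/R = 3.677/0.17 ≈ 21.6 rad/s.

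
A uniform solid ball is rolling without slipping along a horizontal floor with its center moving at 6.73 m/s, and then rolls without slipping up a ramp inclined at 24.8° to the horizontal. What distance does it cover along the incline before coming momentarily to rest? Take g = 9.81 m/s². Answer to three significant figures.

d ≈ 7.71 m

With I = (2/5)MR², the ratio k = I/(MR²) is 0.4.
The rolling condition ω = v/R makes the rotational term ½I(v/R)² = ½kMv², so KE_total = ½(1+k)Mv² = (7/10)Mv².
Setting this equal to Mgh gives the vertical rise h = (1+k)v₀²/(2g) = 1.4×6.73²/(2×9.81) = 3.232 m.
Along the incline, d = h/sinθ = 3.232/sin24.8° ≈ 7.71 m.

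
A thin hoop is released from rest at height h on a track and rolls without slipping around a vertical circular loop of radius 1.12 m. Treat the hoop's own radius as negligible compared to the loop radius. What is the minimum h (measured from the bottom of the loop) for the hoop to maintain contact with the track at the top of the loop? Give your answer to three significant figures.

h_min ≈ 3.36 m

With I = MR², the ratio k = I/(MR²) is 1.
At the top of the loop, the minimum-contact condition is Mg = Mv_top²/r, so v_top² = gr.
With ω = v/R, the kinetic energy at speed v is ½(1+k)Mv² = Mv².
Energy conservation from release (height h) to the top (height 2r): Mgh = Mg(2r) + M·gr.
Thus h_min = 2r + (1+k)r/2 = r(2 + 2/2) = 1.12 × 3 ≈ 3.36 m.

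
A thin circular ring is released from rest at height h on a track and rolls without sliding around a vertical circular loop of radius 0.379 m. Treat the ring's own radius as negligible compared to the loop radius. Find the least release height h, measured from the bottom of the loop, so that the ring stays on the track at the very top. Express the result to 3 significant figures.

h_min ≈ 1.14 m

With I = MR², the ratio k = I/(MR²) is 1.
At the top of the loop, the minimum-contact condition is Mg = Mv_top²/r, so v_top² = gr.
With ω = v/R, the kinetic energy at speed v is ½(1+k)Mv² = Mv².
Energy conservation from release (height h) to the top (height 2r): Mgh = Mg(2r) + M·gr.
Thus h_min = 2r + (1+k)r/2 = r(2 + 2/2) = 0.379 × 3 ≈ 1.14 m.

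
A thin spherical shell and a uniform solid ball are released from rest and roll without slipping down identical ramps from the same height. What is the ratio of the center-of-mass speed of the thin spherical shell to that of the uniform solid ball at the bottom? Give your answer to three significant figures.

Each satisfies Mgh = ½(1+k)Mv² with k = I/(MR²), so v ∝ 1/√(1+k).
For the thin spherical shell k = 2/3; for the uniform solid ball k = 0.4.
v₁/v₂ = √((1+k₂)/(1+k₁)) = √(1.4/1.667) ≈ 0.917.

v_ratio ≈ 0.917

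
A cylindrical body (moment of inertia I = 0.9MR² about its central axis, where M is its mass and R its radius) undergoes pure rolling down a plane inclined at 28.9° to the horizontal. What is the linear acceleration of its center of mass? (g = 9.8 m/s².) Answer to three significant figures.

Here I = 0.9MR², so the shape factor k = I/(MR²) = 0.9.
Translational: Mg sinθ − f = Ma. Rotational about the CM: fR = Iα = kMRa, so f = kMa.
Eliminating f: Mg sinθ = (1+k)Ma, so a = g sinθ/(1+k) = 9.8 × sin28.9° / 1.9 ≈ 2.49 m/s².

a ≈ 2.49 m/s²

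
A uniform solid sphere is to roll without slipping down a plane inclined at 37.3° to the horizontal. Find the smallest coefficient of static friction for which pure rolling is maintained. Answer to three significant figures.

μ_min ≈ 0.218

With I = (2/5)MR², the ratio k = I/(MR²) is 0.4.
Newton's second law down the slope: Mg sinθ − f = Ma. The torque equation fR = Iα (with α = a/R) gives f = kMa.
These give a = g sinθ/(1+k) and the required friction f = kMg sinθ/(1+k).
With N = Mg cosθ, the no-slip condition f ≤ μN gives μ_min = f/N = k tanθ/(1+k).
μ_min = 0.4 × tan37.3° / 1.4 ≈ 0.218.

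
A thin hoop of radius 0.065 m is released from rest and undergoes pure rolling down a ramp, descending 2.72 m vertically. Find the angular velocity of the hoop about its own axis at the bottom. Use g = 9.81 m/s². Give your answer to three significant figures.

ω ≈ 79.5 rad/s

With I = MR², the ratio k = I/(MR²) is 1.
Since it rolls without slipping, ω = v/R and KE = ½Mv² + ½Iω² = ½(1+k)Mv² = Mv².
Energy conservation Mgh = ½(1+k)Mv² gives v = √(2gh/(1+k)) = √(2 × 9.81 × 2.72 / 2) = 5.166 m/s.
The angular speed follows from ω = v/R = 5.166/0.065 ≈ 79.5 rad/s.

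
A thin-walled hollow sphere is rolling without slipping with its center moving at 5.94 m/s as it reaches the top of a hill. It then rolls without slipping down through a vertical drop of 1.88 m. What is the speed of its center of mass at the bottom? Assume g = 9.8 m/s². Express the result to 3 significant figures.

Here I = (2/3)MR², so the shape factor k = I/(MR²) = 2/3.
Pure rolling means v = ωR; then KE = ½Mv² + ½I(v/R)² = ½(1+k)Mv² = (5/6)Mv².
Energy conservation: (5/6)Mv₀² + Mgh = (5/6)Mv², so v² = v₀² + 2gh/(1+k).
v = √(5.94² + 2×9.8×1.88/1.667) = √57.39 ≈ 7.58 m/s.

v ≈ 7.58 m/s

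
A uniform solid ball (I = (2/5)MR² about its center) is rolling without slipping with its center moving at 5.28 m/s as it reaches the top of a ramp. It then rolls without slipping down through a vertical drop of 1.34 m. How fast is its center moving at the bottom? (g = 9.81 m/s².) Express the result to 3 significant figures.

v ≈ 6.83 m/s

The moment of inertia is (2/5)MR², giving k ≡ I/(MR²) = 0.4.
Rolling without slipping gives ω = v/R, so the total kinetic energy is ½Mv² + ½Iω² = ½(1+k)Mv² = (7/10)Mv².
Conserving energy between top and bottom: (7/10)Mv² = (7/10)Mv₀² + Mgh, hence v² = v₀² + 2gh/(1+k).
v = √(5.28² + 2×9.81×1.34/1.4) = √46.66 ≈ 6.83 m/s.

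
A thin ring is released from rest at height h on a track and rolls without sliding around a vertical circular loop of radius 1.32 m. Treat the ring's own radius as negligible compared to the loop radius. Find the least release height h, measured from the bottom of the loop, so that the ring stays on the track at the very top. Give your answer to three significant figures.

Here I = MR², so the shape factor k = I/(MR²) = 1.
At the top of the loop, the minimum-contact condition is Mg = Mv_top²/r, so v_top² = gr.
With ω = v/R, the kinetic energy at speed v is ½(1+k)Mv² = Mv².
Energy conservation from release (height h) to the top (height 2r): Mgh = Mg(2r) + M·gr.
Thus h_min = 2r + (1+k)r/2 = r(2 + 2/2) = 1.32 × 3 ≈ 3.96 m.

h_min ≈ 3.96 m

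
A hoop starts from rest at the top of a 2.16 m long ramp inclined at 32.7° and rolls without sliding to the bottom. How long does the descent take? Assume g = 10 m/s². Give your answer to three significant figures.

Here I = MR², so the shape factor k = I/(MR²) = 1.
Newton's second law down the slope: Mg sinθ − f = Ma. The torque equation fR = Iα (with α = a/R) gives f = kMa.
Hence a = g sinθ/(1+k) = 10×sin32.7°/2 = 2.701 m/s².
Starting from rest, L = ½at², so t = √(2L/a) = √(2×2.16/2.701) ≈ 1.26 s.

t ≈ 1.26 s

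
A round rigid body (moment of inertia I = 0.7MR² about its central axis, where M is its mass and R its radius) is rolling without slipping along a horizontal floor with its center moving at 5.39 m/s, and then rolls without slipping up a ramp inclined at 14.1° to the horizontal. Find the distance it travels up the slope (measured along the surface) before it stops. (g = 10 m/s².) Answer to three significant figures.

d ≈ 10.1 m

For this body I = 0.7MR², i.e. k = I/(MR²) = 0.7.
Pure rolling means v = ωR; then KE = ½Mv² + ½I(v/R)² = ½(1+k)Mv² = (17/20)Mv².
Setting this equal to Mgh gives the vertical rise h = (1+k)v₀²/(2g) = 1.7×5.39²/(2×10) = 2.469 m.
Along the incline, d = h/sinθ = 2.469/sin14.1° ≈ 10.1 m.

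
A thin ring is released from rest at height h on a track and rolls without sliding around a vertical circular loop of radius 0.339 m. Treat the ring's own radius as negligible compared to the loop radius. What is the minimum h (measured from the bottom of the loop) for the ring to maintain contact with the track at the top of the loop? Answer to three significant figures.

h_min ≈ 1.02 m

The moment of inertia is MR², giving k ≡ I/(MR²) = 1.
At the top, contact is just lost when gravity alone supplies the centripetal force: Mg = Mv_top²/r, i.e. v_top² = gr.
With ω = v/R, the kinetic energy at speed v is ½(1+k)Mv² = Mv².
Energy conservation from release (height h) to the top (height 2r): Mgh = Mg(2r) + M·gr.
Thus h_min = 2r + (1+k)r/2 = r(2 + 2/2) = 0.339 × 3 ≈ 1.02 m.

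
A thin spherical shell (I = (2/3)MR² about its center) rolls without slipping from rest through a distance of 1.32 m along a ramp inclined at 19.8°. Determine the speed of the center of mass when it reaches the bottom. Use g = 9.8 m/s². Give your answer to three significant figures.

v ≈ 2.29 m/s

With I = (2/3)MR², the ratio k = I/(MR²) is 2/3.
Pure rolling means v = ωR; then KE = ½Mv² + ½I(v/R)² = ½(1+k)Mv² = (5/6)Mv².
The vertical drop is h = L sinθ = 1.32 × sin19.8° = 0.4471 m.
Setting Mgh = (5/6)Mv² gives v = √(2gh/(1+k)) = √(2·9.8·0.4471/1.667) ≈ 2.29 m/s.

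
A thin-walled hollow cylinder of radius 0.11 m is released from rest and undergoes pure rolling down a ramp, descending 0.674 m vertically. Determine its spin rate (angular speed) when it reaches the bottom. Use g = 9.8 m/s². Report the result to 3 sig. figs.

ω ≈ 23.4 rad/s

The moment of inertia is MR², giving k ≡ I/(MR²) = 1.
Rolling without slipping gives ω = v/R, so the total kinetic energy is ½Mv² + ½Iω² = ½(1+k)Mv² = Mv².
Energy conservation Mgh = ½(1+k)Mv² gives v = √(2gh/(1+k)) = √(2 × 9.8 × 0.674 / 2) = 2.57 m/s.
The angular speed follows from ω = v/R = 2.57/0.11 ≈ 23.4 rad/s.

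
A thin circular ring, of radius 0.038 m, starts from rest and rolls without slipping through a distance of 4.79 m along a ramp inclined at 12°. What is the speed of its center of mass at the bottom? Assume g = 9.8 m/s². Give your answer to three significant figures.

Here I = MR², so the shape factor k = I/(MR²) = 1.
The rolling condition ω = v/R makes the rotational term ½I(v/R)² = ½kMv², so KE_total = ½(1+k)Mv² = Mv².
The vertical drop is h = L sinθ = 4.79 × sin12° = 0.9959 m.
Setting Mgh = Mv² gives v = √(2gh/(1+k)) = √(2·9.8·0.9959/2) ≈ 3.12 m/s.

v ≈ 3.12 m/s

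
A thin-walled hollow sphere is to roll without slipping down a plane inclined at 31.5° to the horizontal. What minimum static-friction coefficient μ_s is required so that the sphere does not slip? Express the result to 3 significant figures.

For this body I = (2/3)MR², i.e. k = I/(MR²) = 2/3.
Translational: Mg sinθ − f = Ma. Rotational about the CM: fR = Iα = kMRa, so f = kMa.
These give a = g sinθ/(1+k) and the required friction f = kMg sinθ/(1+k).
With N = Mg cosθ, the no-slip condition f ≤ μN gives μ_min = f/N = k tanθ/(1+k).
μ_min = (2/3) × tan31.5° / 1.667 ≈ 0.245.

μ_min ≈ 0.245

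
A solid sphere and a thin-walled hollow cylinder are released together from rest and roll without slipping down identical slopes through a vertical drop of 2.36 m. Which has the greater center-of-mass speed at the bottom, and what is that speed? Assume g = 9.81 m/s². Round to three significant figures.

For rolling without slipping, Mgh = ½(1+k)Mv² where k = I/(MR²), so v = √(2gh/(1+k)).
Solid sphere: k = 0.4, giving v = √(2×9.81×2.36/1.4) = 5.751 m/s.
Thin-walled hollow cylinder: k = 1, giving v = √(2×9.81×2.36/2) = 4.812 m/s.
The smaller k wins: the solid sphere, at ≈ 5.75 m/s.

the solid sphere, at v ≈ 5.75 m/s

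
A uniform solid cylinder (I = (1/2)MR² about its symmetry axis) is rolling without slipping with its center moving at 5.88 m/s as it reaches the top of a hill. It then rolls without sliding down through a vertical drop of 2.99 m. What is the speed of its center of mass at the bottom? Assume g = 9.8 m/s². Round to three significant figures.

With I = (1/2)MR², the ratio k = I/(MR²) is 0.5.
The rolling condition ω = v/R makes the rotational term ½I(v/R)² = ½kMv², so KE_total = ½(1+k)Mv² = (3/4)Mv².
Conserving energy between top and bottom: (3/4)Mv² = (3/4)Mv₀² + Mgh, hence v² = v₀² + 2gh/(1+k).
v = √(5.88² + 2×9.8×2.99/1.5) = √73.64 ≈ 8.58 m/s.

v ≈ 8.58 m/s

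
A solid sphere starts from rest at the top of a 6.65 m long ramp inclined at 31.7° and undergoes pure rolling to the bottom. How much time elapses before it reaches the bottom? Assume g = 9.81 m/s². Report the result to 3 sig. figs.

The moment of inertia is (2/5)MR², giving k ≡ I/(MR²) = 0.4.
Translational: Mg sinθ − f = Ma. Rotational about the CM: fR = Iα = kMRa, so f = kMa.
Hence a = g sinθ/(1+k) = 9.81×sin31.7°/1.4 = 3.682 m/s².
With constant a from rest, t = √(2L/a) = √(2·6.65/3.682) ≈ 1.90 s.

t ≈ 1.90 s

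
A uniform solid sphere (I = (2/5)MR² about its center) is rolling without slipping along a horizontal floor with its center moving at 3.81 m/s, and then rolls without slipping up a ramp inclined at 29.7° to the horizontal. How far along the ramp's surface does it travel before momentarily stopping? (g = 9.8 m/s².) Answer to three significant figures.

d ≈ 2.09 m

With I = (2/5)MR², the ratio k = I/(MR²) is 0.4.
The rolling condition ω = v/R makes the rotational term ½I(v/R)² = ½kMv², so KE_total = ½(1+k)Mv² = (7/10)Mv².
Setting this equal to Mgh gives the vertical rise h = (1+k)v₀²/(2g) = 1.4×3.81²/(2×9.8) = 1.037 m.
The distance along the slope is d = h/sinθ = 1.037/sin29.7° ≈ 2.09 m.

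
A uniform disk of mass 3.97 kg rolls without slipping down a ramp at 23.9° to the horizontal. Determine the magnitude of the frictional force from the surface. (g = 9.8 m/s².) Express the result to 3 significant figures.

f ≈ 5.25 N

For this body I = (1/2)MR², i.e. k = I/(MR²) = 0.5.
Along the incline Mg sinθ − f = Ma, and torque about the center fR = Iα = kMR²(a/R) gives f = kMa.
Combining, a = g sinθ/(1+k) and f = kMa = kMg sinθ/(1+k).
f = 0.5 × 3.97 × 9.8 × sin23.9° / 1.5 ≈ 5.25 N.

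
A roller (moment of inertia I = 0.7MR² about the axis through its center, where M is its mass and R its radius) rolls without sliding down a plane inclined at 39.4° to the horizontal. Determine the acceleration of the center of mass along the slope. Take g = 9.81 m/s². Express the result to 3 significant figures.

With I = 0.7MR², the ratio k = I/(MR²) is 0.7.
Along the incline Mg sinθ − f = Ma, and torque about the center fR = Iα = kMR²(a/R) gives f = kMa.
Eliminating f: Mg sinθ = (1+k)Ma, so a = g sinθ/(1+k) = 9.81 × sin39.4° / 1.7 ≈ 3.66 m/s².

a ≈ 3.66 m/s²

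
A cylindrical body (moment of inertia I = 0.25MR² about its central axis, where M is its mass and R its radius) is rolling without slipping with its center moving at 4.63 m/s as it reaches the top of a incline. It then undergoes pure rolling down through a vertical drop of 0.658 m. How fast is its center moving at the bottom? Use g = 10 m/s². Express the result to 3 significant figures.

Here I = 0.25MR², so the shape factor k = I/(MR²) = 0.25.
Since it rolls without slipping, ω = v/R and KE = ½Mv² + ½Iω² = ½(1+k)Mv² = (5/8)Mv².
Energy conservation: (5/8)Mv₀² + Mgh = (5/8)Mv², so v² = v₀² + 2gh/(1+k).
v = √(4.63² + 2×10×0.658/1.25) = √31.96 ≈ 5.65 m/s.

v ≈ 5.65 m/s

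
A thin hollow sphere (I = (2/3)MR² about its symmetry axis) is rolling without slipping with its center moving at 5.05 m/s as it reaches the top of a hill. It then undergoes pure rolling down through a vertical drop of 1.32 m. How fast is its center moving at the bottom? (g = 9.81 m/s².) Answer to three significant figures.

Here I = (2/3)MR², so the shape factor k = I/(MR²) = 2/3.
Since it rolls without slipping, ω = v/R and KE = ½Mv² + ½Iω² = ½(1+k)Mv² = (5/6)Mv².
Conserving energy between top and bottom: (5/6)Mv² = (5/6)Mv₀² + Mgh, hence v² = v₀² + 2gh/(1+k).
v = √(5.05² + 2×9.81×1.32/1.667) = √41.04 ≈ 6.41 m/s.

v ≈ 6.41 m/s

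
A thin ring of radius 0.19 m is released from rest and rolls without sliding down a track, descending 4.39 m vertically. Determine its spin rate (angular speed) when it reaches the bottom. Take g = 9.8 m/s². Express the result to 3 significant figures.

For this body I = MR², i.e. k = I/(MR²) = 1.
Since it rolls without slipping, ω = v/R and KE = ½Mv² + ½Iω² = ½(1+k)Mv² = Mv².
Energy conservation Mgh = ½(1+k)Mv² gives v = √(2gh/(1+k)) = √(2 × 9.8 × 4.39 / 2) = 6.559 m/s.
The angular speed follows from ω = v/R = 6.559/0.19 ≈ 34.5 rad/s.

ω ≈ 34.5 rad/s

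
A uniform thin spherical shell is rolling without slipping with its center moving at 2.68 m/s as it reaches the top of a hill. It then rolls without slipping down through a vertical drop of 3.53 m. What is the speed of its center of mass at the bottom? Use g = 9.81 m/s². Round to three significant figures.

v ≈ 6.98 m/s

With I = (2/3)MR², the ratio k = I/(MR²) is 2/3.
Since it rolls without slipping, ω = v/R and KE = ½Mv² + ½Iω² = ½(1+k)Mv² = (5/6)Mv².
Conserving energy between top and bottom: (5/6)Mv² = (5/6)Mv₀² + Mgh, hence v² = v₀² + 2gh/(1+k).
v = √(2.68² + 2×9.81×3.53/1.667) = √48.74 ≈ 6.98 m/s.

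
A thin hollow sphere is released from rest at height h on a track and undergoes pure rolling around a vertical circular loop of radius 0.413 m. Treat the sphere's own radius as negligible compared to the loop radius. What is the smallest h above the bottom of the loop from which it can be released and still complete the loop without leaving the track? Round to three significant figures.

With I = (2/3)MR², the ratio k = I/(MR²) is 2/3.
At the top, contact is just lost when gravity alone supplies the centripetal force: Mg = Mv_top²/r, i.e. v_top² = gr.
With ω = v/R, the kinetic energy at speed v is ½(1+k)Mv² = (5/6)Mv².
Energy conservation from release (height h) to the top (height 2r): Mgh = Mg(2r) + (5/6)M·gr.
Thus h_min = 2r + (1+k)r/2 = r(2 + 1.667/2) = 0.413 × 2.833 ≈ 1.17 m.

h_min ≈ 1.17 m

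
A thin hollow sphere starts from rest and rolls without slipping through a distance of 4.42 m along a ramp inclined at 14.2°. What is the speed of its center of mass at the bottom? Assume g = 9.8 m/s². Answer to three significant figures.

With I = (2/3)MR², the ratio k = I/(MR²) is 2/3.
Since it rolls without slipping, ω = v/R and KE = ½Mv² + ½Iω² = ½(1+k)Mv² = (5/6)Mv².
The vertical drop is h = L sinθ = 4.42 × sin14.2° = 1.084 m.
Energy conservation: Mgh = (5/6)Mv², so v = √(2gh/(1+k)) = √(2 × 9.8 × 1.084 / 1.667) ≈ 3.57 m/s.

v ≈ 3.57 m/s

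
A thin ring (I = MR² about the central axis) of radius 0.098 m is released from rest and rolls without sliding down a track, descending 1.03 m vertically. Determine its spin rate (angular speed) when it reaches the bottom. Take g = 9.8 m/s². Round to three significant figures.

ω ≈ 32.4 rad/s

For this body I = MR², i.e. k = I/(MR²) = 1.
Rolling without slipping gives ω = v/R, so the total kinetic energy is ½Mv² + ½Iω² = ½(1+k)Mv² = Mv².
Energy conservation Mgh = ½(1+k)Mv² gives v = √(2gh/(1+k)) = √(2 × 9.8 × 1.03 / 2) = 3.177 m/s.
The angular speed follows from ω = v/R = 3.177/0.098 ≈ 32.4 rad/s.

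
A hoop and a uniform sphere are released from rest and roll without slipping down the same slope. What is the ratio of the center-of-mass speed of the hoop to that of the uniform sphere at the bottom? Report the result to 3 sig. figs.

v_ratio ≈ 0.837

Each satisfies Mgh = ½(1+k)Mv² with k = I/(MR²), so v ∝ 1/√(1+k).
For the hoop k = 1; for the uniform sphere k = 0.4.
v₁/v₂ = √((1+k₂)/(1+k₁)) = √(1.4/2) ≈ 0.837.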